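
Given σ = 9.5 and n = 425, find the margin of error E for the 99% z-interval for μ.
Margin of error = 1.19

Margin of error = z* · σ/√n
= 2.576 · 9.5/√425
= 2.576 · 9.5/20.6155
= 1.19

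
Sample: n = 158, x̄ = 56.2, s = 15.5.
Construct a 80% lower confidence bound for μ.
μ ≥ 55.16

Lower bound (one-sided):
t* = 0.844 (one-sided for 80%)
Lower bound = x̄ - t* · s/√n = 56.2 - 0.844 · 15.5/√158 = 55.16

We are 80% confident that μ ≥ 55.16.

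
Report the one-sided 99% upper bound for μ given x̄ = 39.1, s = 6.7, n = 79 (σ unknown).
μ ≤ 40.89

Upper bound (one-sided):
t* = 2.375 (one-sided for 99%)
Upper bound = x̄ + t* · s/√n = 39.1 + 2.375 · 6.7/√79 = 40.89

We are 99% confident that μ ≤ 40.89.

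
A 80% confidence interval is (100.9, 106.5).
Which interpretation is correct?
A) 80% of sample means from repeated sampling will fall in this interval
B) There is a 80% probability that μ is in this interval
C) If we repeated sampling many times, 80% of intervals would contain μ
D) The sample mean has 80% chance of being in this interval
C

A) Wrong — coverage applies to intervals containing μ, not to future x̄ values.
B) Wrong — μ is fixed; the randomness lives in the interval, not in μ.
C) Correct — this is the frequentist long-run coverage interpretation.
D) Wrong — x̄ is observed and sits in the interval by construction.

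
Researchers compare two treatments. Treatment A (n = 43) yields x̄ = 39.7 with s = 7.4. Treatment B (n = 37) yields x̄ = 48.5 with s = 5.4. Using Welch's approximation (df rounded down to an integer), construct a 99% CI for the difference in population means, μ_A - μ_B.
(-12.59, -5.01)

Difference: x̄₁ - x̄₂ = -8.80
SE = √(s₁²/n₁ + s₂²/n₂) = √(7.4²/43 + 5.4²/37) = 1.4358
df = 76.08 → 76 (Welch–Satterthwaite, rounded down)
t* = 2.642

CI: -8.80 ± 2.642 · 1.4358 = -8.80 ± 3.79 = (-12.59, -5.01)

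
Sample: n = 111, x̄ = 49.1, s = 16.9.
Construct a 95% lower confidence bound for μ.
μ ≥ 46.44

Lower bound (one-sided):
t* = 1.659 (one-sided for 95%)
Lower bound = x̄ - t* · s/√n = 49.1 - 1.659 · 16.9/√111 = 46.44

We are 95% confident that μ ≥ 46.44.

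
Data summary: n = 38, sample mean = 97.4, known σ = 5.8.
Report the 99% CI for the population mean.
(94.98, 99.82)

z-interval (σ known):
z* = 2.576 for 99% confidence

Margin of error = z* · σ/√n = 2.576 · 5.8/√38 = 2.42

CI: (97.4 - 2.42, 97.4 + 2.42) = (94.98, 99.82)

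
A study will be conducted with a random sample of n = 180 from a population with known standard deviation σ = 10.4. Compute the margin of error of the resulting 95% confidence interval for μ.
Margin of error = 1.52

Margin of error = z* · σ/√n
= 1.960 · 10.4/√180
= 1.960 · 10.4/13.4164
= 1.52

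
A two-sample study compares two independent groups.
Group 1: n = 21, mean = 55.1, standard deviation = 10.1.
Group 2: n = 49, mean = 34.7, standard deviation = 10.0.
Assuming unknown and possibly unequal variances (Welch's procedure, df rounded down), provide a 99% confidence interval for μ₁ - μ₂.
(13.27, 27.53)

Difference: x̄₁ - x̄₂ = 20.40
SE = √(s₁²/n₁ + s₂²/n₂) = √(10.1²/21 + 10.0²/49) = 2.6265
df = 37.57 → 37 (Welch–Satterthwaite, rounded down)
t* = 2.715

CI: 20.40 ± 2.715 · 2.6265 = 20.40 ± 7.13 = (13.27, 27.53)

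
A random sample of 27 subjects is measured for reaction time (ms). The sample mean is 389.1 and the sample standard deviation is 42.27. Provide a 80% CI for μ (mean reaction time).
(378.40, 399.80)

t-interval (σ unknown):
df = n - 1 = 26
t* = 1.315 for 80% confidence

Margin of error = t* · s/√n = 1.315 · 42.27/√27 = 10.70

CI: (378.40, 399.80)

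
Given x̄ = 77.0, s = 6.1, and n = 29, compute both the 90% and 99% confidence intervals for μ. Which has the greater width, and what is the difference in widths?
99% CI is wider by 2.41

df = 28
90% CI: t* = 1.701, (75.07, 78.93), width = 2 · t* · s/√n = 3.85
99% CI: t* = 2.763, (73.87, 80.13), width = 2 · t* · s/√n = 6.26

The 99% CI is wider by 6.26 - 3.85 = 2.41.
Higher confidence requires a wider interval.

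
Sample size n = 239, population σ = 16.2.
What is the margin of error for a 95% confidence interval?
Margin of error = 2.05

Margin of error = z* · σ/√n
= 1.960 · 16.2/√239
= 1.960 · 16.2/15.4596
= 2.05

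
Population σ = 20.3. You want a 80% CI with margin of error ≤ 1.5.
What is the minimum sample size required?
n ≥ 302

For margin E ≤ 1.5:
n ≥ (z* · σ / E)²
n ≥ (1.282 · 20.3 / 1.5)²
n ≥ 301.01

Minimum n = 302 (rounding up)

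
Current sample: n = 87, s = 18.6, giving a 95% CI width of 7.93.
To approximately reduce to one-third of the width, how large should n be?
n ≈ 783

CI width ∝ 1/√n
To reduce width by factor 3, need √n to grow by 3 → need 3² = 9 times as many samples.

Current: n = 87, width = 7.93
New: n = 783, width ≈ 2.61

Width reduced by factor of 7.93/2.61 = 3.04.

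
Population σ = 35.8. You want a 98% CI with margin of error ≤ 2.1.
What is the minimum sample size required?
n ≥ 1573

For margin E ≤ 2.1:
n ≥ (z* · σ / E)²
n ≥ (2.326 · 35.8 / 2.1)²
n ≥ 1572.34

Minimum n = 1573 (rounding up)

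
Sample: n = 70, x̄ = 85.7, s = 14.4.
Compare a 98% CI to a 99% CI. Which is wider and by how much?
99% CI is wider by 0.92

df = 69
98% CI: t* = 2.382, (81.60, 89.80), width = 2 · t* · s/√n = 8.20
99% CI: t* = 2.649, (81.14, 90.26), width = 2 · t* · s/√n = 9.12

The 99% CI is wider by 9.12 - 8.20 = 0.92.
Higher confidence requires a wider interval.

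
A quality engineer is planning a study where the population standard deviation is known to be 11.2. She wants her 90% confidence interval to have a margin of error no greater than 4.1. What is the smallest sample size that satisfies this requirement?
n ≥ 21

For margin E ≤ 4.1:
n ≥ (z* · σ / E)²
n ≥ (1.645 · 11.2 / 4.1)²
n ≥ 20.19

Minimum n = 21 (rounding up)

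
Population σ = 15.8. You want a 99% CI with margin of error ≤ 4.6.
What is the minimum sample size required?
n ≥ 79

For margin E ≤ 4.6:
n ≥ (z* · σ / E)²
n ≥ (2.576 · 15.8 / 4.6)²
n ≥ 78.29

Minimum n = 79 (rounding up)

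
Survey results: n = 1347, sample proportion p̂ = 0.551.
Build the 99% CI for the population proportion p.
(0.516, 0.586)

Proportion CI:
SE = √(p̂(1-p̂)/n) = √(0.551 · 0.449 / 1347) = 0.01355

z* = 2.576
Margin = z* · SE = 2.576 · 0.01355 = 0.0349

CI: 0.551 ± 0.0349 = (0.516, 0.586)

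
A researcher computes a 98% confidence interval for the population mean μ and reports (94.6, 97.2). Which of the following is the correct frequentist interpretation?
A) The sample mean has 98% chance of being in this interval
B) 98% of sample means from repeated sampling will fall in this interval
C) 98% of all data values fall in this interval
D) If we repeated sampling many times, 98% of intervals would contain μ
D

A) Wrong — x̄ is observed and sits in the interval by construction.
B) Wrong — coverage applies to intervals containing μ, not to future x̄ values.
C) Wrong — a CI is about the parameter μ, not individual data values.
D) Correct — this is the frequentist long-run coverage interpretation.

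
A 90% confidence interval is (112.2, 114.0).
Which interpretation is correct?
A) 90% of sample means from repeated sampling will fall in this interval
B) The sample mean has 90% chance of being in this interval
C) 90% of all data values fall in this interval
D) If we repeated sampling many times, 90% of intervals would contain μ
D

A) Wrong — coverage applies to intervals containing μ, not to future x̄ values.
B) Wrong — x̄ is observed and sits in the interval by construction.
C) Wrong — a CI is about the parameter μ, not individual data values.
D) Correct — this is the frequentist long-run coverage interpretation.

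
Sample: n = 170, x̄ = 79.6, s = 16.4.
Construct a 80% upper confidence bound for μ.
μ ≤ 80.66

Upper bound (one-sided):
t* = 0.844 (one-sided for 80%)
Upper bound = x̄ + t* · s/√n = 79.6 + 0.844 · 16.4/√170 = 80.66

We are 80% confident that μ ≤ 80.66.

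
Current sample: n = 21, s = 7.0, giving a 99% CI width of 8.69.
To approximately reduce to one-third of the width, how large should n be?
n ≈ 189

CI width ∝ 1/√n
To reduce width by factor 3, need √n to grow by 3 → need 3² = 9 times as many samples.

Current: n = 21, width = 8.69
New: n = 189, width ≈ 2.65

Width reduced by factor of 8.69/2.65 = 3.28.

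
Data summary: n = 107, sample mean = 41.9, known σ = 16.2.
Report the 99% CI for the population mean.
(37.87, 45.93)

z-interval (σ known):
z* = 2.576 for 99% confidence

Margin of error = z* · σ/√n = 2.576 · 16.2/√107 = 4.03

CI: (41.9 - 4.03, 41.9 + 4.03) = (37.87, 45.93)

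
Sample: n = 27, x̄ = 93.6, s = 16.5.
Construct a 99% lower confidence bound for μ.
μ ≥ 85.73

Lower bound (one-sided):
t* = 2.479 (one-sided for 99%)
Lower bound = x̄ - t* · s/√n = 93.6 - 2.479 · 16.5/√27 = 85.73

We are 99% confident that μ ≥ 85.73.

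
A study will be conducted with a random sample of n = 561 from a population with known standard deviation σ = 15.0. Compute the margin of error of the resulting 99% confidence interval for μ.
Margin of error = 1.63

Margin of error = z* · σ/√n
= 2.576 · 15.0/√561
= 2.576 · 15.0/23.6854
= 1.63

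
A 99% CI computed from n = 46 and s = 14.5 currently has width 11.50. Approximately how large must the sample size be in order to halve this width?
n ≈ 184

CI width ∝ 1/√n
To reduce width by factor 2, need √n to grow by 2 → need 2² = 4 times as many samples.

Current: n = 46, width = 11.50
New: n = 184, width ≈ 5.56

Width reduced by factor of 11.50/5.56 = 2.07.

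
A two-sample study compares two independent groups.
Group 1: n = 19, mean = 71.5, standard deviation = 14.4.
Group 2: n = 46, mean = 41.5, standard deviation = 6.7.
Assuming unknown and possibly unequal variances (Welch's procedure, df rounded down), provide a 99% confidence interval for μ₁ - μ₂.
(20.24, 39.76)

Difference: x̄₁ - x̄₂ = 30.00
SE = √(s₁²/n₁ + s₂²/n₂) = √(14.4²/19 + 6.7²/46) = 3.4481
df = 21.29 → 21 (Welch–Satterthwaite, rounded down)
t* = 2.831

CI: 30.00 ± 2.831 · 3.4481 = 30.00 ± 9.76 = (20.24, 39.76)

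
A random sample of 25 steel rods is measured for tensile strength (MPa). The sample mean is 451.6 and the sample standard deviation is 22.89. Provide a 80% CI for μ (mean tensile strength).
(445.57, 457.63)

t-interval (σ unknown):
df = n - 1 = 24
t* = 1.318 for 80% confidence

Margin of error = t* · s/√n = 1.318 · 22.89/√25 = 6.03

CI: (445.57, 457.63)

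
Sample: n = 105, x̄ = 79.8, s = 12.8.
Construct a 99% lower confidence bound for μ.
μ ≥ 76.85

Lower bound (one-sided):
t* = 2.363 (one-sided for 99%)
Lower bound = x̄ - t* · s/√n = 79.8 - 2.363 · 12.8/√105 = 76.85

We are 99% confident that μ ≥ 76.85.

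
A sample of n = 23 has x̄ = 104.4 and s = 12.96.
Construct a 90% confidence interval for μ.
(99.76, 109.04)

t-interval (σ unknown):
df = n - 1 = 22
t* = 1.717 for 90% confidence

Margin of error = t* · s/√n = 1.717 · 12.96/√23 = 4.64

CI: (99.76, 109.04)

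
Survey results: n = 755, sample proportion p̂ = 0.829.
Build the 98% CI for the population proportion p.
(0.797, 0.861)

Proportion CI:
SE = √(p̂(1-p̂)/n) = √(0.829 · 0.171 / 755) = 0.01370

z* = 2.326
Margin = z* · SE = 2.326 · 0.01370 = 0.0319

CI: 0.829 ± 0.0319 = (0.797, 0.861)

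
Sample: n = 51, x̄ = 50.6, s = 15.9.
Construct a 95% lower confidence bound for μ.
μ ≥ 46.87

Lower bound (one-sided):
t* = 1.676 (one-sided for 95%)
Lower bound = x̄ - t* · s/√n = 50.6 - 1.676 · 15.9/√51 = 46.87

We are 95% confident that μ ≥ 46.87.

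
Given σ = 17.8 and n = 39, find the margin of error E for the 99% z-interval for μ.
Margin of error = 7.34

Margin of error = z* · σ/√n
= 2.576 · 17.8/√39
= 2.576 · 17.8/6.2450
= 7.34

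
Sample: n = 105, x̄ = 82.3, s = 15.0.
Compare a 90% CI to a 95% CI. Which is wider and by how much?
95% CI is wider by 0.95

df = 104
90% CI: t* = 1.660, (79.87, 84.73), width = 2 · t* · s/√n = 4.86
95% CI: t* = 1.983, (79.40, 85.20), width = 2 · t* · s/√n = 5.81

The 95% CI is wider by 5.81 - 4.86 = 0.95.
Higher confidence requires a wider interval.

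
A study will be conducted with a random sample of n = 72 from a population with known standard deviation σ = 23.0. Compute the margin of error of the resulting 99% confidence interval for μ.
Margin of error = 6.98

Margin of error = z* · σ/√n
= 2.576 · 23.0/√72
= 2.576 · 23.0/8.4853
= 6.98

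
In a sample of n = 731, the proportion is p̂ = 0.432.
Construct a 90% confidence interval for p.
(0.402, 0.462)

Proportion CI:
SE = √(p̂(1-p̂)/n) = √(0.432 · 0.568 / 731) = 0.01832

z* = 1.645
Margin = z* · SE = 1.645 · 0.01832 = 0.0301

CI: 0.432 ± 0.0301 = (0.402, 0.462)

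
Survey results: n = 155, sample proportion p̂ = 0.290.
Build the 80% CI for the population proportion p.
(0.243, 0.337)

Proportion CI:
SE = √(p̂(1-p̂)/n) = √(0.290 · 0.710 / 155) = 0.03645

z* = 1.282
Margin = z* · SE = 1.282 · 0.03645 = 0.0467

CI: 0.290 ± 0.0467 = (0.243, 0.337)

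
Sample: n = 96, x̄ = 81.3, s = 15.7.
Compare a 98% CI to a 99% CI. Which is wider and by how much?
99% CI is wider by 0.85

df = 95
98% CI: t* = 2.366, (77.51, 85.09), width = 2 · t* · s/√n = 7.58
99% CI: t* = 2.629, (77.09, 85.51), width = 2 · t* · s/√n = 8.43

The 99% CI is wider by 8.43 - 7.58 = 0.85.
Higher confidence requires a wider interval.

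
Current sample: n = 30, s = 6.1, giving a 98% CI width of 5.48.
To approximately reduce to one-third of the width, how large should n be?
n ≈ 270

CI width ∝ 1/√n
To reduce width by factor 3, need √n to grow by 3 → need 3² = 9 times as many samples.

Current: n = 30, width = 5.48
New: n = 270, width ≈ 1.74

Width reduced by factor of 5.48/1.74 = 3.15.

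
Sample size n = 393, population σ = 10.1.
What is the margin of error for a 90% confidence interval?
Margin of error = 0.84

Margin of error = z* · σ/√n
= 1.645 · 10.1/√393
= 1.645 · 10.1/19.8242
= 0.84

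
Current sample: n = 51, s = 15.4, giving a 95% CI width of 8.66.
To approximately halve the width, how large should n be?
n ≈ 204

CI width ∝ 1/√n
To reduce width by factor 2, need √n to grow by 2 → need 2² = 4 times as many samples.

Current: n = 51, width = 8.66
New: n = 204, width ≈ 4.25

Width reduced by factor of 8.66/4.25 = 2.04.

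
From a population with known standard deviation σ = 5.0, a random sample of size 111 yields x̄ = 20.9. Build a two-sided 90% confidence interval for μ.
(20.12, 21.68)

z-interval (σ known):
z* = 1.645 for 90% confidence

Margin of error = z* · σ/√n = 1.645 · 5.0/√111 = 0.78

CI: (20.9 - 0.78, 20.9 + 0.78) = (20.12, 21.68)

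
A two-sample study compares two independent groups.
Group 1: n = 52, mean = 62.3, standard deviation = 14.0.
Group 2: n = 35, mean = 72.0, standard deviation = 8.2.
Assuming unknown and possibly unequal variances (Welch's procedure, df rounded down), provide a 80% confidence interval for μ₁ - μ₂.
(-12.78, -6.62)

Difference: x̄₁ - x̄₂ = -9.70
SE = √(s₁²/n₁ + s₂²/n₂) = √(14.0²/52 + 8.2²/35) = 2.3855
df = 83.64 → 83 (Welch–Satterthwaite, rounded down)
t* = 1.292

CI: -9.70 ± 1.292 · 2.3855 = -9.70 ± 3.08 = (-12.78, -6.62)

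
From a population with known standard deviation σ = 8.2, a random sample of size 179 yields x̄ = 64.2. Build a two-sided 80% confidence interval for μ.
(63.41, 64.99)

z-interval (σ known):
z* = 1.282 for 80% confidence

Margin of error = z* · σ/√n = 1.282 · 8.2/√179 = 0.79

CI: (64.2 - 0.79, 64.2 + 0.79) = (63.41, 64.99)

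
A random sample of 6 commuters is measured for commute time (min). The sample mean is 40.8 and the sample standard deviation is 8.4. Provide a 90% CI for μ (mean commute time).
(33.89, 47.71)

t-interval (σ unknown):
df = n - 1 = 5
t* = 2.015 for 90% confidence

Margin of error = t* · s/√n = 2.015 · 8.4/√6 = 6.91

CI: (33.89, 47.71)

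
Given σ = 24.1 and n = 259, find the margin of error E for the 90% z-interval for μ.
Margin of error = 2.46

Margin of error = z* · σ/√n
= 1.645 · 24.1/√259
= 1.645 · 24.1/16.0935
= 2.46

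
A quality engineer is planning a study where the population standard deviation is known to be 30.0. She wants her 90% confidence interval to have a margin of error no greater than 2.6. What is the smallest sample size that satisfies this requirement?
n ≥ 361

For margin E ≤ 2.6:
n ≥ (z* · σ / E)²
n ≥ (1.645 · 30.0 / 2.6)²
n ≥ 360.27

Minimum n = 361 (rounding up)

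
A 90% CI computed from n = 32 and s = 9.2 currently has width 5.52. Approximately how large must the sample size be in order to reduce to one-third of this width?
n ≈ 288

CI width ∝ 1/√n
To reduce width by factor 3, need √n to grow by 3 → need 3² = 9 times as many samples.

Current: n = 32, width = 5.52
New: n = 288, width ≈ 1.79

Width reduced by factor of 5.52/1.79 = 3.08.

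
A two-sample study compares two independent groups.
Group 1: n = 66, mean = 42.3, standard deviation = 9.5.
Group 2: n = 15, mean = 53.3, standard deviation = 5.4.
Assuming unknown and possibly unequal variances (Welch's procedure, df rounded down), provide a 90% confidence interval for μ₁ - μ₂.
(-14.07, -7.93)

Difference: x̄₁ - x̄₂ = -11.00
SE = √(s₁²/n₁ + s₂²/n₂) = √(9.5²/66 + 5.4²/15) = 1.8197
df = 36.71 → 36 (Welch–Satterthwaite, rounded down)
t* = 1.688

CI: -11.00 ± 1.688 · 1.8197 = -11.00 ± 3.07 = (-14.07, -7.93)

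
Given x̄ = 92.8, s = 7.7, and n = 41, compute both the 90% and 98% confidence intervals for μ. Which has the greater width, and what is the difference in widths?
98% CI is wider by 1.78

df = 40
90% CI: t* = 1.684, (90.77, 94.83), width = 2 · t* · s/√n = 4.05
98% CI: t* = 2.423, (89.89, 95.71), width = 2 · t* · s/√n = 5.83

The 98% CI is wider by 5.83 - 4.05 = 1.78.
Higher confidence requires a wider interval.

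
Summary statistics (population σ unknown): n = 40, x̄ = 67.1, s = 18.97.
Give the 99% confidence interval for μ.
(58.98, 75.22)

t-interval (σ unknown):
df = n - 1 = 39
t* = 2.708 for 99% confidence

Margin of error = t* · s/√n = 2.708 · 18.97/√40 = 8.12

CI: (58.98, 75.22)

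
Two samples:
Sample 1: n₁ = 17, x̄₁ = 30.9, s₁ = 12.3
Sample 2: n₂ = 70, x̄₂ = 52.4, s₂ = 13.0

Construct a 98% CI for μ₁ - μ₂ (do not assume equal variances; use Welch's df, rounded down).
(-29.86, -13.14)

Difference: x̄₁ - x̄₂ = -21.50
SE = √(s₁²/n₁ + s₂²/n₂) = √(12.3²/17 + 13.0²/70) = 3.3636
df = 25.42 → 25 (Welch–Satterthwaite, rounded down)
t* = 2.485

CI: -21.50 ± 2.485 · 3.3636 = -21.50 ± 8.36 = (-29.86, -13.14)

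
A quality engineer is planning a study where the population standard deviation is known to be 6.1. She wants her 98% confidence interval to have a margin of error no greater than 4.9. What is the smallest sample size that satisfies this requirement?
n ≥ 9

For margin E ≤ 4.9:
n ≥ (z* · σ / E)²
n ≥ (2.326 · 6.1 / 4.9)²
n ≥ 8.38

Minimum n = 9 (rounding up)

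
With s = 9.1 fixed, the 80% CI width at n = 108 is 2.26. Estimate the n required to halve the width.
n ≈ 432

CI width ∝ 1/√n
To reduce width by factor 2, need √n to grow by 2 → need 2² = 4 times as many samples.

Current: n = 108, width = 2.26
New: n = 432, width ≈ 1.12

Width reduced by factor of 2.26/1.12 = 2.02.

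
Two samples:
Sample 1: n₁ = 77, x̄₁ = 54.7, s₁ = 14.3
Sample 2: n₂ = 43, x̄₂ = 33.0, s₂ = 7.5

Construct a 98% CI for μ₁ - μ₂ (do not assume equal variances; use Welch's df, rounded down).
(17.00, 26.40)

Difference: x̄₁ - x̄₂ = 21.70
SE = √(s₁²/n₁ + s₂²/n₂) = √(14.3²/77 + 7.5²/43) = 1.9909
df = 117.66 → 117 (Welch–Satterthwaite, rounded down)
t* = 2.359

CI: 21.70 ± 2.359 · 1.9909 = 21.70 ± 4.70 = (17.00, 26.40)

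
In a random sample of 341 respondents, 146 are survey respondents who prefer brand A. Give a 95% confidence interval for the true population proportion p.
(0.376, 0.481)

Proportion CI:
p̂ = 146/341 = 0.42815
SE = √(p̂(1-p̂)/n) = √(0.42815 · 0.57185 / 341) = 0.02680

z* = 1.960
Margin = z* · SE = 1.960 · 0.02680 = 0.0525

CI: 0.42815 ± 0.0525 = (0.376, 0.481)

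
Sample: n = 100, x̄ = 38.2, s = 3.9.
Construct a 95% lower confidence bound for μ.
μ ≥ 37.55

Lower bound (one-sided):
t* = 1.660 (one-sided for 95%)
Lower bound = x̄ - t* · s/√n = 38.2 - 1.660 · 3.9/√100 = 37.55

We are 95% confident that μ ≥ 37.55.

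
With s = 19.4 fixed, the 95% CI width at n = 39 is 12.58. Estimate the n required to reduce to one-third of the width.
n ≈ 351

CI width ∝ 1/√n
To reduce width by factor 3, need √n to grow by 3 → need 3² = 9 times as many samples.

Current: n = 39, width = 12.58
New: n = 351, width ≈ 4.07

Width reduced by factor of 12.58/4.07 = 3.09.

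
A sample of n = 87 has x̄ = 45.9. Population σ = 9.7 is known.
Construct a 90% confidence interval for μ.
(44.19, 47.61)

z-interval (σ known):
z* = 1.645 for 90% confidence

Margin of error = z* · σ/√n = 1.645 · 9.7/√87 = 1.71

CI: (45.9 - 1.71, 45.9 + 1.71) = (44.19, 47.61)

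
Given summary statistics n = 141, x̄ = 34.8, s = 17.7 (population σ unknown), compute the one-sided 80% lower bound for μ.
μ ≥ 33.54

Lower bound (one-sided):
t* = 0.844 (one-sided for 80%)
Lower bound = x̄ - t* · s/√n = 34.8 - 0.844 · 17.7/√141 = 33.54

We are 80% confident that μ ≥ 33.54.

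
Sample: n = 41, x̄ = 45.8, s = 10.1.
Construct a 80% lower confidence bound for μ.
μ ≥ 44.46

Lower bound (one-sided):
t* = 0.851 (one-sided for 80%)
Lower bound = x̄ - t* · s/√n = 45.8 - 0.851 · 10.1/√41 = 44.46

We are 80% confident that μ ≥ 44.46.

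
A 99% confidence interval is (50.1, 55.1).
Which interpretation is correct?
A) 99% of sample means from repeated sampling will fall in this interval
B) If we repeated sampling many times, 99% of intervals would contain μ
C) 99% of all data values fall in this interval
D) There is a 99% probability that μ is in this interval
B

A) Wrong — coverage applies to intervals containing μ, not to future x̄ values.
B) Correct — this is the frequentist long-run coverage interpretation.
C) Wrong — a CI is about the parameter μ, not individual data values.
D) Wrong — μ is fixed; the randomness lives in the interval, not in μ.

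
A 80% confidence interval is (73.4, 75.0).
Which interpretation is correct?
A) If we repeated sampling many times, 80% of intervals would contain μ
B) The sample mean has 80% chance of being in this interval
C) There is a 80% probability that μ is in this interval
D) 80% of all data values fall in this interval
A

A) Correct — this is the frequentist long-run coverage interpretation.
B) Wrong — x̄ is observed and sits in the interval by construction.
C) Wrong — μ is fixed; the randomness lives in the interval, not in μ.
D) Wrong — a CI is about the parameter μ, not individual data values.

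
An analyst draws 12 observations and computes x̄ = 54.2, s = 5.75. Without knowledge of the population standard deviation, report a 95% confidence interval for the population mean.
(50.55, 57.85)

t-interval (σ unknown):
df = n - 1 = 11
t* = 2.201 for 95% confidence

Margin of error = t* · s/√n = 2.201 · 5.75/√12 = 3.65

CI: (50.55, 57.85)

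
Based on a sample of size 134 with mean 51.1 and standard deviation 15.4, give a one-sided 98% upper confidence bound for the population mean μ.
μ ≤ 53.86

Upper bound (one-sided):
t* = 2.074 (one-sided for 98%)
Upper bound = x̄ + t* · s/√n = 51.1 + 2.074 · 15.4/√134 = 53.86

We are 98% confident that μ ≤ 53.86.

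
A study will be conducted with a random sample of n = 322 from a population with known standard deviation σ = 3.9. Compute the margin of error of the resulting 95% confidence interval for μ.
Margin of error = 0.43

Margin of error = z* · σ/√n
= 1.960 · 3.9/√322
= 1.960 · 3.9/17.9444
= 0.43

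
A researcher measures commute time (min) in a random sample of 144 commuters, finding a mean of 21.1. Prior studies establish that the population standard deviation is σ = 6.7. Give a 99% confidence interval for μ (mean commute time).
(19.66, 22.54)

z-interval (σ known):
z* = 2.576 for 99% confidence

Margin of error = z* · σ/√n = 2.576 · 6.7/√144 = 1.44

CI: (21.1 - 1.44, 21.1 + 1.44) = (19.66, 22.54)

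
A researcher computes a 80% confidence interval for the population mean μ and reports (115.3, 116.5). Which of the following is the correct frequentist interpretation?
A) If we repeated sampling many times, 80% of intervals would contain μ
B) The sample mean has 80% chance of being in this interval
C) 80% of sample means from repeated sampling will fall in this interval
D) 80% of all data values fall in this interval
A

A) Correct — this is the frequentist long-run coverage interpretation.
B) Wrong — x̄ is observed and sits in the interval by construction.
C) Wrong — coverage applies to intervals containing μ, not to future x̄ values.
D) Wrong — a CI is about the parameter μ, not individual data values.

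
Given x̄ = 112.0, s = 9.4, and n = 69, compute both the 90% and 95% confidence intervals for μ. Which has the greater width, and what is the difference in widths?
95% CI is wider by 0.74

df = 68
90% CI: t* = 1.668, (110.11, 113.89), width = 2 · t* · s/√n = 3.78
95% CI: t* = 1.995, (109.74, 114.26), width = 2 · t* · s/√n = 4.52

The 95% CI is wider by 4.52 - 3.78 = 0.74.
Higher confidence requires a wider interval.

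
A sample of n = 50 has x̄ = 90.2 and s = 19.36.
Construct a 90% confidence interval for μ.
(85.61, 94.79)

t-interval (σ unknown):
df = n - 1 = 49
t* = 1.677 for 90% confidence

Margin of error = t* · s/√n = 1.677 · 19.36/√50 = 4.59

CI: (85.61, 94.79)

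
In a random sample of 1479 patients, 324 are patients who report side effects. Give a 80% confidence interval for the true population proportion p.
(0.205, 0.233)

Proportion CI:
p̂ = 324/1479 = 0.21907
SE = √(p̂(1-p̂)/n) = √(0.21907 · 0.78093 / 1479) = 0.01076

z* = 1.282
Margin = z* · SE = 1.282 · 0.01076 = 0.0138

CI: 0.21907 ± 0.0138 = (0.205, 0.233)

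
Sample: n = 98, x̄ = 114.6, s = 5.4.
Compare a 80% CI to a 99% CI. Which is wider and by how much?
99% CI is wider by 1.46

df = 97
80% CI: t* = 1.290, (113.90, 115.30), width = 2 · t* · s/√n = 1.41
99% CI: t* = 2.627, (113.17, 116.03), width = 2 · t* · s/√n = 2.87

The 99% CI is wider by 2.87 - 1.41 = 1.46.
Higher confidence requires a wider interval.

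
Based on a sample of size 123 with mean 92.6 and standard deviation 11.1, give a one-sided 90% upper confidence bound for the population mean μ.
μ ≤ 93.89

Upper bound (one-sided):
t* = 1.289 (one-sided for 90%)
Upper bound = x̄ + t* · s/√n = 92.6 + 1.289 · 11.1/√123 = 93.89

We are 90% confident that μ ≤ 93.89.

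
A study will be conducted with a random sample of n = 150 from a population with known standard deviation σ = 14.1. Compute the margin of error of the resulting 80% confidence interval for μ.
Margin of error = 1.48

Margin of error = z* · σ/√n
= 1.282 · 14.1/√150
= 1.282 · 14.1/12.2474
= 1.48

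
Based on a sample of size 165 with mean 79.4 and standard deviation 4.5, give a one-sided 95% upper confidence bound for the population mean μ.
μ ≤ 79.98

Upper bound (one-sided):
t* = 1.654 (one-sided for 95%)
Upper bound = x̄ + t* · s/√n = 79.4 + 1.654 · 4.5/√165 = 79.98

We are 95% confident that μ ≤ 79.98.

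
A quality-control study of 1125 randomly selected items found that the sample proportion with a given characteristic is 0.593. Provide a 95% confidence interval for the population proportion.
(0.564, 0.622)

Proportion CI:
SE = √(p̂(1-p̂)/n) = √(0.593 · 0.407 / 1125) = 0.01465

z* = 1.960
Margin = z* · SE = 1.960 · 0.01465 = 0.0287

CI: 0.593 ± 0.0287 = (0.564, 0.622)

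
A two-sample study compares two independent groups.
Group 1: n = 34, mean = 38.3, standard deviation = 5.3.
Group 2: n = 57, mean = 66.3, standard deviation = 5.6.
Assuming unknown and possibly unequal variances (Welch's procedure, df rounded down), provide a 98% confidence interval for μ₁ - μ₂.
(-30.79, -25.21)

Difference: x̄₁ - x̄₂ = -28.00
SE = √(s₁²/n₁ + s₂²/n₂) = √(5.3²/34 + 5.6²/57) = 1.1732
df = 72.61 → 72 (Welch–Satterthwaite, rounded down)
t* = 2.379

CI: -28.00 ± 2.379 · 1.1732 = -28.00 ± 2.79 = (-30.79, -25.21)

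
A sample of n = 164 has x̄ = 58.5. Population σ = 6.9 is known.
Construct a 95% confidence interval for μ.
(57.44, 59.56)

z-interval (σ known):
z* = 1.960 for 95% confidence

Margin of error = z* · σ/√n = 1.960 · 6.9/√164 = 1.06

CI: (58.5 - 1.06, 58.5 + 1.06) = (57.44, 59.56)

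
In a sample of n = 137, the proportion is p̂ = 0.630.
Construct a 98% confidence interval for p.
(0.534, 0.726)

Proportion CI:
SE = √(p̂(1-p̂)/n) = √(0.630 · 0.370 / 137) = 0.04125

z* = 2.326
Margin = z* · SE = 2.326 · 0.04125 = 0.0959

CI: 0.630 ± 0.0959 = (0.534, 0.726)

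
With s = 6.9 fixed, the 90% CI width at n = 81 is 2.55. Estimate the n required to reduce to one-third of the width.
n ≈ 729

CI width ∝ 1/√n
To reduce width by factor 3, need √n to grow by 3 → need 3² = 9 times as many samples.

Current: n = 81, width = 2.55
New: n = 729, width ≈ 0.84

Width reduced by factor of 2.55/0.84 = 3.04.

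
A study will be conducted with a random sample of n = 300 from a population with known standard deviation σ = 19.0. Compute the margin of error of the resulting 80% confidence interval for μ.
Margin of error = 1.41

Margin of error = z* · σ/√n
= 1.282 · 19.0/√300
= 1.282 · 19.0/17.3205
= 1.41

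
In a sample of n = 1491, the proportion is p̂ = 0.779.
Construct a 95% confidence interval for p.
(0.758, 0.800)

Proportion CI:
SE = √(p̂(1-p̂)/n) = √(0.779 · 0.221 / 1491) = 0.01075

z* = 1.960
Margin = z* · SE = 1.960 · 0.01075 = 0.0211

CI: 0.779 ± 0.0211 = (0.758, 0.800)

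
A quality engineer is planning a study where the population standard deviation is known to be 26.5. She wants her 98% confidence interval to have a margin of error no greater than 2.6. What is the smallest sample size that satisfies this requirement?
n ≥ 563

For margin E ≤ 2.6:
n ≥ (z* · σ / E)²
n ≥ (2.326 · 26.5 / 2.6)²
n ≥ 562.04

Minimum n = 563 (rounding up)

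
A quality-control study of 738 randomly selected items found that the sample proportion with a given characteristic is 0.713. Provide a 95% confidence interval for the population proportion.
(0.680, 0.746)

Proportion CI:
SE = √(p̂(1-p̂)/n) = √(0.713 · 0.287 / 738) = 0.01665

z* = 1.960
Margin = z* · SE = 1.960 · 0.01665 = 0.0326

CI: 0.713 ± 0.0326 = (0.680, 0.746)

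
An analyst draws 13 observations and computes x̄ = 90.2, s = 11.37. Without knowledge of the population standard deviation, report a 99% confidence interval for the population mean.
(80.57, 99.83)

t-interval (σ unknown):
df = n - 1 = 12
t* = 3.055 for 99% confidence

Margin of error = t* · s/√n = 3.055 · 11.37/√13 = 9.63

CI: (80.57, 99.83)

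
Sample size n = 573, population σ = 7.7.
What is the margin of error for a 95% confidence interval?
Margin of error = 0.63

Margin of error = z* · σ/√n
= 1.960 · 7.7/√573
= 1.960 · 7.7/23.9374
= 0.63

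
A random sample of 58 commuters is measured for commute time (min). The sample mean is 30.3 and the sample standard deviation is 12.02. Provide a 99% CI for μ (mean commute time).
(26.09, 34.51)

t-interval (σ unknown):
df = n - 1 = 57
t* = 2.665 for 99% confidence

Margin of error = t* · s/√n = 2.665 · 12.02/√58 = 4.21

CI: (26.09, 34.51)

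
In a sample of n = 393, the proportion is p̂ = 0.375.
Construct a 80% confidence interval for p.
(0.344, 0.406)

Proportion CI:
SE = √(p̂(1-p̂)/n) = √(0.375 · 0.625 / 393) = 0.02442

z* = 1.282
Margin = z* · SE = 1.282 · 0.02442 = 0.0313

CI: 0.375 ± 0.0313 = (0.344, 0.406)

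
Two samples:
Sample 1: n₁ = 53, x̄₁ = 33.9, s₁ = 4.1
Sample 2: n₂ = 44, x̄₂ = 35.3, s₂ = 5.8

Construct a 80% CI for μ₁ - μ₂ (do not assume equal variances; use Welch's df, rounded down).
(-2.74, -0.06)

Difference: x̄₁ - x̄₂ = -1.40
SE = √(s₁²/n₁ + s₂²/n₂) = √(4.1²/53 + 5.8²/44) = 1.0401
df = 75.35 → 75 (Welch–Satterthwaite, rounded down)
t* = 1.293

CI: -1.40 ± 1.293 · 1.0401 = -1.40 ± 1.34 = (-2.74, -0.06)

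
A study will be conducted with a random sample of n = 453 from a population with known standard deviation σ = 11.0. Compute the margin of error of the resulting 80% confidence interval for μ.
Margin of error = 0.66

Margin of error = z* · σ/√n
= 1.282 · 11.0/√453
= 1.282 · 11.0/21.2838
= 0.66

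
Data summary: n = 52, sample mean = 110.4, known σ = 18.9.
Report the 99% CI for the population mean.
(103.65, 117.15)

z-interval (σ known):
z* = 2.576 for 99% confidence

Margin of error = z* · σ/√n = 2.576 · 18.9/√52 = 6.75

CI: (110.4 - 6.75, 110.4 + 6.75) = (103.65, 117.15)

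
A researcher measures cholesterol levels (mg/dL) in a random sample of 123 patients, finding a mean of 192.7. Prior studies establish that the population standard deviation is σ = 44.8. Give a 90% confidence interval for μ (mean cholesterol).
(186.06, 199.34)

z-interval (σ known):
z* = 1.645 for 90% confidence

Margin of error = z* · σ/√n = 1.645 · 44.8/√123 = 6.64

CI: (192.7 - 6.64, 192.7 + 6.64) = (186.06, 199.34)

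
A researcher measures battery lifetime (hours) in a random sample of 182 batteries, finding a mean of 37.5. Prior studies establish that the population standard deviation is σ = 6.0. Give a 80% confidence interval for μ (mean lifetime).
(36.93, 38.07)

z-interval (σ known):
z* = 1.282 for 80% confidence

Margin of error = z* · σ/√n = 1.282 · 6.0/√182 = 0.57

CI: (37.5 - 0.57, 37.5 + 0.57) = (36.93, 38.07)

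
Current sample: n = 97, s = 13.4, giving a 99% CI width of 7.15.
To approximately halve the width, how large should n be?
n ≈ 388

CI width ∝ 1/√n
To reduce width by factor 2, need √n to grow by 2 → need 2² = 4 times as many samples.

Current: n = 97, width = 7.15
New: n = 388, width ≈ 3.52

Width reduced by factor of 7.15/3.52 = 2.03.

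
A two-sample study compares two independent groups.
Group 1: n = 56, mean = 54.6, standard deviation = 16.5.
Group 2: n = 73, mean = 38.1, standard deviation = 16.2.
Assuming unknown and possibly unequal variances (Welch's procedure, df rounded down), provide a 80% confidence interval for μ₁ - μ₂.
(12.75, 20.25)

Difference: x̄₁ - x̄₂ = 16.50
SE = √(s₁²/n₁ + s₂²/n₂) = √(16.5²/56 + 16.2²/73) = 2.9080
df = 117.38 → 117 (Welch–Satterthwaite, rounded down)
t* = 1.289

CI: 16.50 ± 1.289 · 2.9080 = 16.50 ± 3.75 = (12.75, 20.25)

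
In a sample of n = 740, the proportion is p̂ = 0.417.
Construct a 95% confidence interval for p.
(0.381, 0.453)

Proportion CI:
SE = √(p̂(1-p̂)/n) = √(0.417 · 0.583 / 740) = 0.01813

z* = 1.960
Margin = z* · SE = 1.960 · 0.01813 = 0.0355

CI: 0.417 ± 0.0355 = (0.381, 0.453)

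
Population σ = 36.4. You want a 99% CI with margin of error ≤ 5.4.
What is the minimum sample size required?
n ≥ 302

For margin E ≤ 5.4:
n ≥ (z* · σ / E)²
n ≥ (2.576 · 36.4 / 5.4)²
n ≥ 301.51

Minimum n = 302 (rounding up)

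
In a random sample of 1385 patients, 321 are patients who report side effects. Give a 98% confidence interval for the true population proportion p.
(0.205, 0.258)

Proportion CI:
p̂ = 321/1385 = 0.23177
SE = √(p̂(1-p̂)/n) = √(0.23177 · 0.76823 / 1385) = 0.01134

z* = 2.326
Margin = z* · SE = 2.326 · 0.01134 = 0.0264

CI: 0.23177 ± 0.0264 = (0.205, 0.258)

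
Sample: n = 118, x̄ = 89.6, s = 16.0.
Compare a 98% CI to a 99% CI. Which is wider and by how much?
99% CI is wider by 0.77

df = 117
98% CI: t* = 2.359, (86.13, 93.07), width = 2 · t* · s/√n = 6.95
99% CI: t* = 2.619, (85.74, 93.46), width = 2 · t* · s/√n = 7.72

The 99% CI is wider by 7.72 - 6.95 = 0.77.
Higher confidence requires a wider interval.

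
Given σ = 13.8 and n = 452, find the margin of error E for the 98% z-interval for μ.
Margin of error = 1.51

Margin of error = z* · σ/√n
= 2.326 · 13.8/√452
= 2.326 · 13.8/21.2603
= 1.51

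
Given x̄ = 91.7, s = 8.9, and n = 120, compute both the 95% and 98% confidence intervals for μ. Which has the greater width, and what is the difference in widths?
98% CI is wider by 0.61

df = 119
95% CI: t* = 1.980, (90.09, 93.31), width = 2 · t* · s/√n = 3.22
98% CI: t* = 2.358, (89.78, 93.62), width = 2 · t* · s/√n = 3.83

The 98% CI is wider by 3.83 - 3.22 = 0.61.
Higher confidence requires a wider interval.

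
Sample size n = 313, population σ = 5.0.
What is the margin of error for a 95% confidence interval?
Margin of error = 0.55

Margin of error = z* · σ/√n
= 1.960 · 5.0/√313
= 1.960 · 5.0/17.6918
= 0.55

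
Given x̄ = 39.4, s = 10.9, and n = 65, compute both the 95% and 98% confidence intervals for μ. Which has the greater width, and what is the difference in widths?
98% CI is wider by 1.05

df = 64
95% CI: t* = 1.998, (36.70, 42.10), width = 2 · t* · s/√n = 5.40
98% CI: t* = 2.386, (36.17, 42.63), width = 2 · t* · s/√n = 6.45

The 98% CI is wider by 6.45 - 5.40 = 1.05.
Higher confidence requires a wider interval.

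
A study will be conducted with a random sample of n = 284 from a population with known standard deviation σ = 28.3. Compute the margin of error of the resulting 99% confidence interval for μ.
Margin of error = 4.33

Margin of error = z* · σ/√n
= 2.576 · 28.3/√284
= 2.576 · 28.3/16.8523
= 4.33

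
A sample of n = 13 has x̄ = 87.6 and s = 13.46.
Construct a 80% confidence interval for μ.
(82.54, 92.66)

t-interval (σ unknown):
df = n - 1 = 12
t* = 1.356 for 80% confidence

Margin of error = t* · s/√n = 1.356 · 13.46/√13 = 5.06

CI: (82.54, 92.66)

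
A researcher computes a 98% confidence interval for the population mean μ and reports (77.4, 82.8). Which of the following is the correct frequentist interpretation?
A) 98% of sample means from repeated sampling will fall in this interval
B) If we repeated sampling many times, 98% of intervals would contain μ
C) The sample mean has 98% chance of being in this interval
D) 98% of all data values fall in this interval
B

A) Wrong — coverage applies to intervals containing μ, not to future x̄ values.
B) Correct — this is the frequentist long-run coverage interpretation.
C) Wrong — x̄ is observed and sits in the interval by construction.
D) Wrong — a CI is about the parameter μ, not individual data values.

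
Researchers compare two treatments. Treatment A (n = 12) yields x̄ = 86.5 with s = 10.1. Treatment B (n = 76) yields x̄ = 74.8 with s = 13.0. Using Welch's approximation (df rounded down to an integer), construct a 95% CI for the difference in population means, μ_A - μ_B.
(4.79, 18.61)

Difference: x̄₁ - x̄₂ = 11.70
SE = √(s₁²/n₁ + s₂²/n₂) = √(10.1²/12 + 13.0²/76) = 3.2748
df = 17.33 → 17 (Welch–Satterthwaite, rounded down)
t* = 2.110

CI: 11.70 ± 2.110 · 3.2748 = 11.70 ± 6.91 = (4.79, 18.61)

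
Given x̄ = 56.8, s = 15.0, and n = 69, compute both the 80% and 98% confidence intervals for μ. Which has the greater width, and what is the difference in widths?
98% CI is wider by 3.93

df = 68
80% CI: t* = 1.294, (54.46, 59.14), width = 2 · t* · s/√n = 4.67
98% CI: t* = 2.382, (52.50, 61.10), width = 2 · t* · s/√n = 8.60

The 98% CI is wider by 8.60 - 4.67 = 3.93.
Higher confidence requires a wider interval.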